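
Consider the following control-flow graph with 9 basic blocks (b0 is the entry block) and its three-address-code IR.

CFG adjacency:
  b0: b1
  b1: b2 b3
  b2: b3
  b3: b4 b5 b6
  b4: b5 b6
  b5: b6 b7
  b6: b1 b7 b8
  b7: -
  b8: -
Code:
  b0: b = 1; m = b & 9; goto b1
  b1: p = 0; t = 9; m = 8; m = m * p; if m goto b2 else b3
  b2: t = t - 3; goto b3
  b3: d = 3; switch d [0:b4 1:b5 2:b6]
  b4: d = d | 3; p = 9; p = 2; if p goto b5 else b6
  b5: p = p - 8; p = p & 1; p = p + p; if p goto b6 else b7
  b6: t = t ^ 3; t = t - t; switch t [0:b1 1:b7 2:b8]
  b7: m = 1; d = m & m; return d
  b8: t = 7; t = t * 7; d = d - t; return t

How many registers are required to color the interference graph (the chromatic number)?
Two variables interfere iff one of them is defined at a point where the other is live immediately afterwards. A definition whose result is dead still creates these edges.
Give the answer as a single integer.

Block summaries:
  b0: {b,m} / ∅
  b1: {m,p,t} / ∅
  b2: {t} / {t}
  b3: {d} / ∅
  b4: {d,p} / {d}
  b5: {p} / {p}
  b6: {t} / {t}
  b7: {d,m} / ∅
  b8: {d,t} / {d}

Liveness:
  live b0: ∅→∅
  live b1: ∅→{p,t}
  live b2: {p,t}→{p,t}
  live b3: {p,t}→{d,p,t}
  live b4: {d,t}→{d,p,t}
  live b5: {d,p,t}→{d,t}
  live b6: {d,t}→{d}
  live b7: ∅→∅
  live b8: {d}→∅

Interfere edges:
  b↔∅
  d↔{p,t}
  m↔{p,t}
  p↔{d,m,t}
  t↔{d,m,p}

Chromatic number:
  clique {d,p,t} ⇒ need ≥ 3
  assign b→c0 d→c2 m→c2 p→c0 t→c1 — no edge inside a register ⇒ χ ≤ 3
  χ = 3

Answer: 3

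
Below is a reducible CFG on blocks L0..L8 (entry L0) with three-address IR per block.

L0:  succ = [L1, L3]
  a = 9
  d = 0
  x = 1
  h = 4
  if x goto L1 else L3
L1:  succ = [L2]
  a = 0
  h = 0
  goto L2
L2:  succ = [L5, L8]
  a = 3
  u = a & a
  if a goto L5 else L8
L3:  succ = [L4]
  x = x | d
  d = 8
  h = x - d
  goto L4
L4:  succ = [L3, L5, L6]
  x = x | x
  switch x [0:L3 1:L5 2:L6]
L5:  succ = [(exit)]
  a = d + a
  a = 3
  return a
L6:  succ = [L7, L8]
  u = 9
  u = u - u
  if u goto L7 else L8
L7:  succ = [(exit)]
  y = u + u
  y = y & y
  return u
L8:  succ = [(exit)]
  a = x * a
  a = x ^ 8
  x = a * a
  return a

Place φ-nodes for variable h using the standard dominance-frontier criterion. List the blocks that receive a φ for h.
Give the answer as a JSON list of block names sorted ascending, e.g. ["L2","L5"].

Answer: ["L3", "L5", "L8"]

Analysis:
idom tree: L1←L0 L2←L1 L3←L0 L4←L3 L5←L0 L6←L4 L7←L6 L8←L0
Join-block Dom:
  L3: preds {L0,L4}: {L0} ∩ {L0,L3,L4} = {L0}; idom=L0
  L5: preds {L2,L4}: {L0,L1,L2} ∩ {L0,L3,L4} = {L0}; idom=L0
  L8: preds {L2,L6}: {L0,L1,L2} ∩ {L0,L3,L4,L6} = {L0}; idom=L0

DF derivation:
  join L3 pred L0: · stop@L0
  join L3 pred L4: L4→L3 stop@L0
  join L5 pred L2: L2→L1 stop@L0
  join L5 pred L4: L4→L3 stop@L0
  join L8 pred L2: L2→L1 stop@L0
  join L8 pred L6: L6→L4→L3 stop@L0
  L0 → ∅
  L1 → {L5,L8}
  L2 → {L5,L8}
  L3 → {L3,L5,L8}
  L4 → {L3,L5,L8}
  L5 → ∅
  L6 → {L8}
  L7 → ∅
  L8 → ∅

φ for h: defs {L0,L1,L3}
  DF⁺ = {L3,L5,L8}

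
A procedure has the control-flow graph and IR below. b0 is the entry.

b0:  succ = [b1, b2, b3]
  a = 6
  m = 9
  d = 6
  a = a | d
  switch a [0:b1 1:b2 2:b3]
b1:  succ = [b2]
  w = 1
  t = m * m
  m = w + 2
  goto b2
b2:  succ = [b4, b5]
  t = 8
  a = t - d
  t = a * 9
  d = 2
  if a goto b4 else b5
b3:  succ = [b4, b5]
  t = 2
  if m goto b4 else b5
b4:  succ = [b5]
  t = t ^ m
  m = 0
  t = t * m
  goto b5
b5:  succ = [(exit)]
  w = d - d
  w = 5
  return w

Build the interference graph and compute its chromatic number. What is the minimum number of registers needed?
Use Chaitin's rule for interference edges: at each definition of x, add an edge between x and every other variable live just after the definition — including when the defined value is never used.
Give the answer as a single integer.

Answer: 4

Derivation:
def/use:
  b0: {a,d,m} / ∅
  b1: {m,t,w} / {m}
  b2: {a,d,t} / {d}
  b3: {t} / {m}
  b4: {m,t} / {m,t}
  b5: {w} / {d}

Live sets:
  b0: in=∅ out={d,m}
  b1: in={d,m} out={d,m}
  b2: in={d,m} out={d,m,t}
  b3: in={d,m} out={d,m,t}
  b4: in={d,m,t} out={d}
  b5: in={d} out=∅

Interference:
  a: {d,m,t}
  d: {a,m,t,w}
  m: {a,d,t,w}
  t: {a,d,m,w}
  w: {d,m,t}

Chromatic number:
  {a,d,m,t} pairwise interfere (4-clique) ⇒ χ ≥ 4
  assign a→c3 d→c0 m→c1 t→c2 w→c3 — no edge inside a register ⇒ χ ≤ 4
  χ = 4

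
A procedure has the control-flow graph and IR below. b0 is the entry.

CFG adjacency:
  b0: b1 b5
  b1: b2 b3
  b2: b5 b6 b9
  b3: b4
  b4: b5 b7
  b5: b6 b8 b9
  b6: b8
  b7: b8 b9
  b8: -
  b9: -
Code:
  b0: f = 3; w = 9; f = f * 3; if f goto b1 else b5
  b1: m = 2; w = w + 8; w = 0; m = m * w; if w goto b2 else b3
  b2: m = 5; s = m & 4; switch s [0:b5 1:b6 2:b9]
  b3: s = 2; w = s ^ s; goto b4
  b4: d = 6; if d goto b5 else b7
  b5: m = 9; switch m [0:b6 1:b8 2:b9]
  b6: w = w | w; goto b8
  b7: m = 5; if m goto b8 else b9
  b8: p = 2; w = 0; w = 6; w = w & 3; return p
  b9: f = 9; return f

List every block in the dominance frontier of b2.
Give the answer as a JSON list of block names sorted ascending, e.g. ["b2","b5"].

Answer: ["b5", "b6", "b9"]

Analysis:
idom tree: b1←b0 b2←b1 b3←b1 b4←b3 b5←b0 b6←b0 b7←b4 b8←b0 b9←b0
Dom at joins:
  b5: preds {b0,b2,b4}: {b0} ∩ {b0,b1,b2} ∩ {b0,b1,b3,b4} = {b0}; idom=b0
  b6: preds {b2,b5}: {b0,b1,b2} ∩ {b0,b5} = {b0}; idom=b0
  b8: preds {b5,b6,b7}: {b0,b5} ∩ {b0,b6} ∩ {b0,b1,b3,b4,b7} = {b0}; idom=b0
  b9: preds {b2,b5,b7}: {b0,b1,b2} ∩ {b0,b5} ∩ {b0,b1,b3,b4,b7} = {b0}; idom=b0

DF derivation:
  join b5 pred b0: · stop@b0
  join b5 pred b2: b2→b1 stop@b0
  join b5 pred b4: b4→b3→b1 stop@b0
  join b6 pred b2: b2→b1 stop@b0
  join b6 pred b5: b5 stop@b0
  join b8 pred b5: b5 stop@b0
  join b8 pred b6: b6 stop@b0
  join b8 pred b7: b7→b4→b3→b1 stop@b0
  join b9 pred b2: b2→b1 stop@b0
  join b9 pred b5: b5 stop@b0
  join b9 pred b7: b7→b4→b3→b1 stop@b0
  b0: DF=∅
  b1: DF={b5,b6,b8,b9}
  b2: DF={b5,b6,b9}
  b3: DF={b5,b8,b9}
  b4: DF={b5,b8,b9}
  b5: DF={b6,b8,b9}
  b6: DF={b8}
  b7: DF={b8,b9}
  b8: DF=∅
  b9: DF=∅

DF(b2) = ["b5", "b6", "b9"]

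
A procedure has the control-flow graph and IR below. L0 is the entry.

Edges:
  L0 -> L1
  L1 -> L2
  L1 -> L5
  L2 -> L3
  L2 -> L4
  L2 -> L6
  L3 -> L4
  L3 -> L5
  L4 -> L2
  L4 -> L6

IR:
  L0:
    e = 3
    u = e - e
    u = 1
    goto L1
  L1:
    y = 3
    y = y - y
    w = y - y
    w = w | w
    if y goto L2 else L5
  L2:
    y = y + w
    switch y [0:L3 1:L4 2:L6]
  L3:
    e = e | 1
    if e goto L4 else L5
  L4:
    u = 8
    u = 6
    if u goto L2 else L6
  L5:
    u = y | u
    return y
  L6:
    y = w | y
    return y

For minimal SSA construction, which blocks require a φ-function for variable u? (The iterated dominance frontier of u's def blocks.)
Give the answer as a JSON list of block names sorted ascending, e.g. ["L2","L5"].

Answer: ["L2", "L5", "L6"]

Analysis:
idom tree: L1←L0 L2←L1 L3←L2 L4←L2 L5←L1 L6←L2
Dom at joins:
  L2: preds {L1,L4}: {L0,L1} ∩ {L0,L1,L2,L4} = {L0,L1}; idom=L1
  L4: preds {L2,L3}: {L0,L1,L2} ∩ {L0,L1,L2,L3} = {L0,L1,L2}; idom=L2
  L5: preds {L1,L3}: {L0,L1} ∩ {L0,L1,L2,L3} = {L0,L1}; idom=L1
  L6: preds {L2,L4}: {L0,L1,L2} ∩ {L0,L1,L2,L4} = {L0,L1,L2}; idom=L2

DF walk-up:
  L2←L1: walk · to L1
  L2←L4: walk L4→L2 to L1
  L4←L2: walk · to L2
  L4←L3: walk L3 to L2
  L5←L1: walk · to L1
  L5←L3: walk L3→L2 to L1
  L6←L2: walk · to L2
  L6←L4: walk L4 to L2
  L0 → ∅
  L1 → ∅
  L2 → {L2,L5}
  L3 → {L4,L5}
  L4 → {L2,L6}
  L5 → ∅
  L6 → ∅

φ for u: defs {L0,L4,L5}
  DF⁺ = {L2,L5,L6}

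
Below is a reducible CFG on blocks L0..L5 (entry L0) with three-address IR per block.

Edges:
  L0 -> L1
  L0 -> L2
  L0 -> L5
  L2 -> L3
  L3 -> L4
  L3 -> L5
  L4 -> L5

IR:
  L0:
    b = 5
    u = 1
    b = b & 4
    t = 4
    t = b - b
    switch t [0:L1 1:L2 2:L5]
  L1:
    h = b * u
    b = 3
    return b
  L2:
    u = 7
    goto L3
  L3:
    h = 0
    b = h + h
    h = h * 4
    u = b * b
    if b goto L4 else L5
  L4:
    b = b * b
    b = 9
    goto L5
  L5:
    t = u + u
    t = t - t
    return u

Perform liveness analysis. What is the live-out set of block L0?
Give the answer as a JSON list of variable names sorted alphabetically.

Answer: ["b", "u"]

Analysis:
def/use:
  L0: def={b,t,u} ue=∅
  L1: def={b,h} ue={b,u}
  L2: def={u} ue=∅
  L3: def={b,h,u} ue=∅
  L4: def={b} ue={b}
  L5: def={t} ue={u}

Live sets:
  live L0: ∅→{b,u}
  live L1: {b,u}→∅
  live L2: ∅→∅
  live L3: ∅→{b,u}
  live L4: {b,u}→{u}
  live L5: {u}→∅

live-out(L0) = ["b", "u"]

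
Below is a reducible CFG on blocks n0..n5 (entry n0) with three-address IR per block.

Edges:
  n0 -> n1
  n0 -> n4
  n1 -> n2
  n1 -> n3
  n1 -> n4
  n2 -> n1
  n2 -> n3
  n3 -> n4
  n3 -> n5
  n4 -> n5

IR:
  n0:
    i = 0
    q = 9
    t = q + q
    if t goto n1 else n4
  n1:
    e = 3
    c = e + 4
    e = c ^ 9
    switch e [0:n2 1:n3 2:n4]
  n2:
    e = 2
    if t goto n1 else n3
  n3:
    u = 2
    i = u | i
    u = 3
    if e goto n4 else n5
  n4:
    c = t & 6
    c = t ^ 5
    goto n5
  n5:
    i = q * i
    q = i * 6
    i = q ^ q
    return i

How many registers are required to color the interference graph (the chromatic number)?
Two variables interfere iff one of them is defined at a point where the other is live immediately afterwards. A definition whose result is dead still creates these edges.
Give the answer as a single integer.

def/use:
  n0 def {i,q,t} use ∅
  n1 def {c,e} use ∅
  n2 def {e} use {t}
  n3 def {i,u} use {e,i}
  n4 def {c} use {t}
  n5 def {i,q} use {i,q}

Live sets:
  n0: in=∅ out={i,q,t}
  n1: in={i,q,t} out={e,i,q,t}
  n2: in={i,q,t} out={e,i,q,t}
  n3: in={e,i,q,t} out={i,q,t}
  n4: in={i,q,t} out={i,q}
  n5: in={i,q} out=∅

Interfere edges:
  c↔{i,q,t}
  e↔{i,q,t,u}
  i↔{c,e,q,t,u}
  q↔{c,e,i,t,u}
  t↔{c,e,i,q,u}
  u↔{e,i,q,t}

Registers:
  {e,i,q,t,u} pairwise interfere (5-clique) ⇒ χ ≥ 5
  5-colouring: R0={i}  R1={q}  R2={t}  R3={c,e}  R4={u}
  χ = 5

Answer: 5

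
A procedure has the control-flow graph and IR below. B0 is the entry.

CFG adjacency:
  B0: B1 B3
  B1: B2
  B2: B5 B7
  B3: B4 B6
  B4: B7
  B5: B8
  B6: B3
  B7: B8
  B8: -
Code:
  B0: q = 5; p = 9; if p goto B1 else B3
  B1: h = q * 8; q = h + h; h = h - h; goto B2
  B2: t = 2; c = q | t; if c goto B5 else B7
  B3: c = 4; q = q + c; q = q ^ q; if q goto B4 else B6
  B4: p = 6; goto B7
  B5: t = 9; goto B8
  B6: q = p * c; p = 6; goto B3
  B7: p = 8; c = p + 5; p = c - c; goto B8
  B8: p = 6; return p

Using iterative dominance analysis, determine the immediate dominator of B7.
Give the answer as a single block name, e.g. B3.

Answer: B0

Analysis:
idom tree: B1←B0 B2←B1 B3←B0 B4←B3 B5←B2 B6←B3 B7←B0 B8←B0
Join-block Dom:
  B3: preds {B0,B6}: {B0} ∩ {B0,B3,B6} = {B0}; idom=B0
  B7: preds {B2,B4}: {B0,B1,B2} ∩ {B0,B3,B4} = {B0}; idom=B0
  B8: preds {B5,B7}: {B0,B1,B2,B5} ∩ {B0,B7} = {B0}; idom=B0

idom(B7) = B0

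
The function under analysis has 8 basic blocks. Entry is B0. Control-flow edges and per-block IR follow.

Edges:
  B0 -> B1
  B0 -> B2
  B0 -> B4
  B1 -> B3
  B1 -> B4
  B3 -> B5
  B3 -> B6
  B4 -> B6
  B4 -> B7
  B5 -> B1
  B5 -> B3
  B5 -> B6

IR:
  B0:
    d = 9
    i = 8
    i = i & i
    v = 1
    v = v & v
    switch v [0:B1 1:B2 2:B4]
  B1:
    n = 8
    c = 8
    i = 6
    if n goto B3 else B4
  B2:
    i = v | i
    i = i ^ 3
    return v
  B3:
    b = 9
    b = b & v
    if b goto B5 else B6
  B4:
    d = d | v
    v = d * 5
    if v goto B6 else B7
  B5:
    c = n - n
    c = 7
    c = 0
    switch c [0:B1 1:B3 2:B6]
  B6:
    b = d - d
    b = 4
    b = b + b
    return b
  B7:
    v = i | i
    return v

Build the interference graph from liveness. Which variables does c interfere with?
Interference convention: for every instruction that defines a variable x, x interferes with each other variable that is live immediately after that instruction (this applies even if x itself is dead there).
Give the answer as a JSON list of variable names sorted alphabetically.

Answer: ["d", "n", "v"]

Analysis:
Per-block:
  B0 def {d,i,v} use ∅
  B1 def {c,i,n} use ∅
  B2 def {i} use {i,v}
  B3 def {b} use {v}
  B4 def {d,v} use {d,v}
  B5 def {c} use {n}
  B6 def {b} use {d}
  B7 def {v} use {i}

Liveness:
  B0 li=∅ lo={d,i,v}
  B1 li={d,v} lo={d,i,n,v}
  B2 li={i,v} lo=∅
  B3 li={d,n,v} lo={d,n,v}
  B4 li={d,i,v} lo={d,i}
  B5 li={d,n,v} lo={d,n,v}
  B6 li={d} lo=∅
  B7 li={i} lo=∅

Conflict graph:
  b: {d,n,v}
  c: {d,n,v}
  d: {b,c,i,n,v}
  i: {d,n,v}
  n: {b,c,d,i,v}
  v: {b,c,d,i,n}

N(c) = ["d", "n", "v"]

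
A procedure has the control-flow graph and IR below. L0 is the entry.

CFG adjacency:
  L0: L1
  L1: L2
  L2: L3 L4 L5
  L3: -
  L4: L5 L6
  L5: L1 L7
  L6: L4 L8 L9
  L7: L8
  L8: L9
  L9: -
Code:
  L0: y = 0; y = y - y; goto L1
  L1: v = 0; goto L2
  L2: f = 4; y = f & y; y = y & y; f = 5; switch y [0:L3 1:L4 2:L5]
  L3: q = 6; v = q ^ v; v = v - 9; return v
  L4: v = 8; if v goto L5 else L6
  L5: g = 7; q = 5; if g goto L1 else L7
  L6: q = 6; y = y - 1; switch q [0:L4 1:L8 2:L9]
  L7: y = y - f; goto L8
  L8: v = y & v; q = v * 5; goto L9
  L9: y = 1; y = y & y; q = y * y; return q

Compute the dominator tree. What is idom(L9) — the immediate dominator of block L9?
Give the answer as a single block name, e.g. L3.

idom tree: L1←L0 L2←L1 L3←L2 L4←L2 L5←L2 L6←L4 L7←L5 L8←L2 L9←L2
Dom∩ at merges:
  L1: preds {L0,L5}: {L0} ∩ {L0,L1,L2,L5} = {L0}; idom=L0
  L4: preds {L2,L6}: {L0,L1,L2} ∩ {L0,L1,L2,L4,L6} = {L0,L1,L2}; idom=L2
  L5: preds {L2,L4}: {L0,L1,L2} ∩ {L0,L1,L2,L4} = {L0,L1,L2}; idom=L2
  L8: preds {L6,L7}: {L0,L1,L2,L4,L6} ∩ {L0,L1,L2,L5,L7} = {L0,L1,L2}; idom=L2
  L9: preds {L6,L8}: {L0,L1,L2,L4,L6} ∩ {L0,L1,L2,L8} = {L0,L1,L2}; idom=L2

idom(L9) = L2

Answer: L2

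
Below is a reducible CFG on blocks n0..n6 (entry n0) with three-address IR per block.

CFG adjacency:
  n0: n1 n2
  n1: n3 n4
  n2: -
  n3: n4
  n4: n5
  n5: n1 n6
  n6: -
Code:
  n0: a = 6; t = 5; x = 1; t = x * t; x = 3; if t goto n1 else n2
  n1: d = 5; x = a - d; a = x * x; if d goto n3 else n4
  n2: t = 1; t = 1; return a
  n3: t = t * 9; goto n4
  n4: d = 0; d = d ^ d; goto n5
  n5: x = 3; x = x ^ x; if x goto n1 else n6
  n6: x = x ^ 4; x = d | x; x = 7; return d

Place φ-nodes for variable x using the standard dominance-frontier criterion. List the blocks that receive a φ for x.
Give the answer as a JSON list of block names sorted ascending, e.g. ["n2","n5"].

Answer: ["n1"]

Working:
idom tree: n1←n0 n2←n0 n3←n1 n4←n1 n5←n4 n6←n5
Dom at joins:
  n1: preds {n0,n5}: {n0} ∩ {n0,n1,n4,n5} = {n0}; idom=n0
  n4: preds {n1,n3}: {n0,n1} ∩ {n0,n1,n3} = {n0,n1}; idom=n1

Frontier:
  n1←n0: walk · to n0
  n1←n5: walk n5→n4→n1 to n0
  n4←n1: walk · to n1
  n4←n3: walk n3 to n1
  DF(n0)=∅
  DF(n1)={n1}
  DF(n2)=∅
  DF(n3)={n4}
  DF(n4)={n1}
  DF(n5)={n1}
  DF(n6)=∅

φ for x: defs {n0,n1,n5,n6}
  DF⁺ = {n1}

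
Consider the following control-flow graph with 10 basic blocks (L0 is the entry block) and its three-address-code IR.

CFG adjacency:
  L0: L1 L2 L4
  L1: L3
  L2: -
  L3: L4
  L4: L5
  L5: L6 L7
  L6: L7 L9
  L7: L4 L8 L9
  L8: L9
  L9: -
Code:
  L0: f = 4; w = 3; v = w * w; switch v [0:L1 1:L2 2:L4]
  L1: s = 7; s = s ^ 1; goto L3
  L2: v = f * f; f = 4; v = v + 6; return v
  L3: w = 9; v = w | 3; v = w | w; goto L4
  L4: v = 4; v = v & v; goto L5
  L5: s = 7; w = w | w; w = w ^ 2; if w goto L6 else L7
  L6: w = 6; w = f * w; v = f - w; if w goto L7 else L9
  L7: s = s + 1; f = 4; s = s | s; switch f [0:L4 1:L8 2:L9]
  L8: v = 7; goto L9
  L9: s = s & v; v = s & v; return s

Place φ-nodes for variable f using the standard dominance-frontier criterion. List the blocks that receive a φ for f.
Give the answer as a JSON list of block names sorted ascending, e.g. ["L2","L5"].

Answer: ["L4", "L9"]

Derivation:
idom tree: L1←L0 L2←L0 L3←L1 L4←L0 L5←L4 L6←L5 L7←L5 L8←L7 L9←L5
Dom∩ at merges:
  L4: preds {L0,L3,L7}: {L0} ∩ {L0,L1,L3} ∩ {L0,L4,L5,L7} = {L0}; idom=L0
  L7: preds {L5,L6}: {L0,L4,L5} ∩ {L0,L4,L5,L6} = {L0,L4,L5}; idom=L5
  L9: preds {L6,L7,L8}: {L0,L4,L5,L6} ∩ {L0,L4,L5,L7} ∩ {L0,L4,L5,L7,L8} = {L0,L4,L5}; idom=L5

DF walk-up:
  join L4 pred L0: · stop@L0
  join L4 pred L3: L3→L1 stop@L0
  join L4 pred L7: L7→L5→L4 stop@L0
  join L7 pred L5: · stop@L5
  join L7 pred L6: L6 stop@L5
  join L9 pred L6: L6 stop@L5
  join L9 pred L7: L7 stop@L5
  join L9 pred L8: L8→L7 stop@L5
  L0 → ∅
  L1 → {L4}
  L2 → ∅
  L3 → {L4}
  L4 → {L4}
  L5 → {L4}
  L6 → {L7,L9}
  L7 → {L4,L9}
  L8 → {L9}
  L9 → ∅

φ for f: defs {L0,L2,L7}
  DF⁺ = {L4,L9}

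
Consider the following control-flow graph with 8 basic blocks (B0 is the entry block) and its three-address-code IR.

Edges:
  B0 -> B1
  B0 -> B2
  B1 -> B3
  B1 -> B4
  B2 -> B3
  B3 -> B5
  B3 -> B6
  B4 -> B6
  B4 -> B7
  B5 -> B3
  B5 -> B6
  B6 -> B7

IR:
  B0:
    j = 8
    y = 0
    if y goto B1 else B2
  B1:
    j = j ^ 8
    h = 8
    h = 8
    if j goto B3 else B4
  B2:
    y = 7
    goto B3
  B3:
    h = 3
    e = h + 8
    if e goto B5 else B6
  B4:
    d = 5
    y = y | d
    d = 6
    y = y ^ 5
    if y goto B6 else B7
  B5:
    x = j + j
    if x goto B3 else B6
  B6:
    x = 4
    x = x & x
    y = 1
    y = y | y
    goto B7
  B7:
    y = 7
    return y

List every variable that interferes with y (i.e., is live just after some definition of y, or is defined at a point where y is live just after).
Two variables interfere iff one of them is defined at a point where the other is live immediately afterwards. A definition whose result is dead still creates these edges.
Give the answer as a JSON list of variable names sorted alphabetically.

def/use:
  B0: {j,y} / ∅
  B1: {h,j} / {j}
  B2: {y} / ∅
  B3: {e,h} / ∅
  B4: {d,y} / {y}
  B5: {x} / {j}
  B6: {x,y} / ∅
  B7: {y} / ∅

Live sets:
  live B0: ∅→{j,y}
  live B1: {j,y}→{j,y}
  live B2: {j}→{j}
  live B3: {j}→{j}
  live B4: {y}→∅
  live B5: {j}→{j}
  live B6: ∅→∅
  live B7: ∅→∅

Interfere edges:
  d↔{y}
  e↔{j}
  h↔{j,y}
  j↔{e,h,x,y}
  x↔{j}
  y↔{d,h,j}

N(y) = ["d", "h", "j"]

Answer: ["d", "h", "j"]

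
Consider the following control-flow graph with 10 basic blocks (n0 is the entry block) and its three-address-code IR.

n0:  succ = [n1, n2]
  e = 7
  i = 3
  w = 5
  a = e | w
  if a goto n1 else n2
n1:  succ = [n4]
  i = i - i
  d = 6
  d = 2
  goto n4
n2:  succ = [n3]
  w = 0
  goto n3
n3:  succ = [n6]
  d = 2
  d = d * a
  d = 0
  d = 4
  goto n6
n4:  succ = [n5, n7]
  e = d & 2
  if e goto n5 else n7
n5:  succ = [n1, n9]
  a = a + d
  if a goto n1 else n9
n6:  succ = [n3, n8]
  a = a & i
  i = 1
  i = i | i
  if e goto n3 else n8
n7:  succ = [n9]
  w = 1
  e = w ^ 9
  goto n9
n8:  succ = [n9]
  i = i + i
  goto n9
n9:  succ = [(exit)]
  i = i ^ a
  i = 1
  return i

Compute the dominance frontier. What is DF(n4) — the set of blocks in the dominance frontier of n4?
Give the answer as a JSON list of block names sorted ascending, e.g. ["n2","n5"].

Answer: ["n1", "n9"]

Working:
idom tree: n1←n0 n2←n0 n3←n2 n4←n1 n5←n4 n6←n3 n7←n4 n8←n6 n9←n0
Join-block Dom:
  n1: preds {n0,n5}: {n0} ∩ {n0,n1,n4,n5} = {n0}; idom=n0
  n3: preds {n2,n6}: {n0,n2} ∩ {n0,n2,n3,n6} = {n0,n2}; idom=n2
  n9: preds {n5,n7,n8}: {n0,n1,n4,n5} ∩ {n0,n1,n4,n7} ∩ {n0,n2,n3,n6,n8} = {n0}; idom=n0

DF derivation:
  join n1 pred n0: · stop@n0
  join n1 pred n5: n5→n4→n1 stop@n0
  join n3 pred n2: · stop@n2
  join n3 pred n6: n6→n3 stop@n2
  join n9 pred n5: n5→n4→n1 stop@n0
  join n9 pred n7: n7→n4→n1 stop@n0
  join n9 pred n8: n8→n6→n3→n2 stop@n0
  n0 → ∅
  n1 → {n1,n9}
  n2 → {n9}
  n3 → {n3,n9}
  n4 → {n1,n9}
  n5 → {n1,n9}
  n6 → {n3,n9}
  n7 → {n9}
  n8 → {n9}
  n9 → ∅

DF(n4) = ["n1", "n9"]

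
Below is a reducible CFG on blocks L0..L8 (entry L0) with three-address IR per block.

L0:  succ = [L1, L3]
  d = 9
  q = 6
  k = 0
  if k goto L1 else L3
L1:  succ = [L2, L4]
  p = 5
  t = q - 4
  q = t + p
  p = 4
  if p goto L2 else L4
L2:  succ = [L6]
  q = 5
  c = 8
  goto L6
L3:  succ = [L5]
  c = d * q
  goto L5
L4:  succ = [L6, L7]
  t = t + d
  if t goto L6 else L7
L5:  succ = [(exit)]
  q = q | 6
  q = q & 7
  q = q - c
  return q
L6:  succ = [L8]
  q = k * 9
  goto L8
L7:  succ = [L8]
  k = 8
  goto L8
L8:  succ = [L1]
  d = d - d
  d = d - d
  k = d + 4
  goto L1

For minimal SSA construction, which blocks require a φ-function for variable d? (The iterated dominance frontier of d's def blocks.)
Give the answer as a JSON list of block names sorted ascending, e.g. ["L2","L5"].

idom tree: L1←L0 L2←L1 L3←L0 L4←L1 L5←L3 L6←L1 L7←L4 L8←L1
Join-block Dom:
  L1: preds {L0,L8}: {L0} ∩ {L0,L1,L8} = {L0}; idom=L0
  L6: preds {L2,L4}: {L0,L1,L2} ∩ {L0,L1,L4} = {L0,L1}; idom=L1
  L8: preds {L6,L7}: {L0,L1,L6} ∩ {L0,L1,L4,L7} = {L0,L1}; idom=L1

DF derivation:
  join L1 pred L0: · stop@L0
  join L1 pred L8: L8→L1 stop@L0
  join L6 pred L2: L2 stop@L1
  join L6 pred L4: L4 stop@L1
  join L8 pred L6: L6 stop@L1
  join L8 pred L7: L7→L4 stop@L1
  L0: DF=∅
  L1: DF={L1}
  L2: DF={L6}
  L3: DF=∅
  L4: DF={L6,L8}
  L5: DF=∅
  L6: DF={L8}
  L7: DF={L8}
  L8: DF={L1}

φ for d: defs {L0,L8}
  DF⁺ = {L1}

Answer: ["L1"]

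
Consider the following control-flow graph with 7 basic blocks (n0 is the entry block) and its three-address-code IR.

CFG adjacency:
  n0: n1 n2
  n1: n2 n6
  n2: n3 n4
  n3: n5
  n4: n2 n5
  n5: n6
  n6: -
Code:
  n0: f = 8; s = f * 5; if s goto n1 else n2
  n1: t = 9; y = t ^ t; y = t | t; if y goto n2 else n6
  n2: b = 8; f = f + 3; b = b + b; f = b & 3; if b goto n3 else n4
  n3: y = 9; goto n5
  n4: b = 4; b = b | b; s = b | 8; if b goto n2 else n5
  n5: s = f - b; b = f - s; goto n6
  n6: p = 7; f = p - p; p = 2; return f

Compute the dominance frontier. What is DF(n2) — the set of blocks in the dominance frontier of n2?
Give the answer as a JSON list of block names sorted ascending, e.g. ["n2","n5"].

idom tree: n1←n0 n2←n0 n3←n2 n4←n2 n5←n2 n6←n0
Dom∩ at merges:
  n2: preds {n0,n1,n4}: {n0} ∩ {n0,n1} ∩ {n0,n2,n4} = {n0}; idom=n0
  n5: preds {n3,n4}: {n0,n2,n3} ∩ {n0,n2,n4} = {n0,n2}; idom=n2
  n6: preds {n1,n5}: {n0,n1} ∩ {n0,n2,n5} = {n0}; idom=n0

Frontier:
  n2←n0: walk · to n0
  n2←n1: walk n1 to n0
  n2←n4: walk n4→n2 to n0
  n5←n3: walk n3 to n2
  n5←n4: walk n4 to n2
  n6←n1: walk n1 to n0
  n6←n5: walk n5→n2 to n0
  n0: DF=∅
  n1: DF={n2,n6}
  n2: DF={n2,n6}
  n3: DF={n5}
  n4: DF={n2,n5}
  n5: DF={n6}
  n6: DF=∅

DF(n2) = ["n2", "n6"]

Answer: ["n2", "n6"]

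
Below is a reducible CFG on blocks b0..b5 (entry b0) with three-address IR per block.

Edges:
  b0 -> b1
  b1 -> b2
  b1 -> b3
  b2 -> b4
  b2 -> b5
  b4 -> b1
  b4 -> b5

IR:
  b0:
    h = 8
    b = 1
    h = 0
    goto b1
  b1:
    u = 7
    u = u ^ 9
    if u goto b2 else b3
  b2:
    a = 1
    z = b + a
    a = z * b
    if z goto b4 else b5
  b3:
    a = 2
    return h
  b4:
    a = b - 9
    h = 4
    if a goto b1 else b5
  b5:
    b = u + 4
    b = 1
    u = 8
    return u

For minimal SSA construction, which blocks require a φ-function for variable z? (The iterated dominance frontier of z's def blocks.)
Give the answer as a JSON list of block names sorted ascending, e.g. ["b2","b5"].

idom tree: b1←b0 b2←b1 b3←b1 b4←b2 b5←b2
Dom∩ at merges:
  b1: preds {b0,b4}: {b0} ∩ {b0,b1,b2,b4} = {b0}; idom=b0
  b5: preds {b2,b4}: {b0,b1,b2} ∩ {b0,b1,b2,b4} = {b0,b1,b2}; idom=b2

DF walk-up:
  b1←b0: walk · to b0
  b1←b4: walk b4→b2→b1 to b0
  b5←b2: walk · to b2
  b5←b4: walk b4 to b2
  DF(b0)=∅
  DF(b1)={b1}
  DF(b2)={b1}
  DF(b3)=∅
  DF(b4)={b1,b5}
  DF(b5)=∅

φ for z: defs {b2}
  DF⁺ = {b1}

Answer: ["b1"]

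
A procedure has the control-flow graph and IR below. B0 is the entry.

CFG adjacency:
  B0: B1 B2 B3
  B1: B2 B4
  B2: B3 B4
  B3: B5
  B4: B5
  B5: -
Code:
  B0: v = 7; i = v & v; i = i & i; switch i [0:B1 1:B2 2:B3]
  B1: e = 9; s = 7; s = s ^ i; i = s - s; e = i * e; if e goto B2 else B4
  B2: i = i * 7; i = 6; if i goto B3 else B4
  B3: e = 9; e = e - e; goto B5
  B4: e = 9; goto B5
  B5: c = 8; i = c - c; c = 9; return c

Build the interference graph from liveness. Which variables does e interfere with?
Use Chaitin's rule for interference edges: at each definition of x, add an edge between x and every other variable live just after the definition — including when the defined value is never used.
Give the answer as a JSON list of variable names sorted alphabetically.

Per-block:
  B0: {i,v} / ∅
  B1: {e,i,s} / {i}
  B2: {i} / {i}
  B3: {e} / ∅
  B4: {e} / ∅
  B5: {c,i} / ∅

Live sets:
  B0: in=∅ out={i}
  B1: in={i} out={i}
  B2: in={i} out=∅
  B3: in=∅ out=∅
  B4: in=∅ out=∅
  B5: in=∅ out=∅

Interference:
  c — ∅
  e — {i,s}
  i — {e,s}
  s — {e,i}
  v — ∅

N(e) = ["i", "s"]

Answer: ["i", "s"]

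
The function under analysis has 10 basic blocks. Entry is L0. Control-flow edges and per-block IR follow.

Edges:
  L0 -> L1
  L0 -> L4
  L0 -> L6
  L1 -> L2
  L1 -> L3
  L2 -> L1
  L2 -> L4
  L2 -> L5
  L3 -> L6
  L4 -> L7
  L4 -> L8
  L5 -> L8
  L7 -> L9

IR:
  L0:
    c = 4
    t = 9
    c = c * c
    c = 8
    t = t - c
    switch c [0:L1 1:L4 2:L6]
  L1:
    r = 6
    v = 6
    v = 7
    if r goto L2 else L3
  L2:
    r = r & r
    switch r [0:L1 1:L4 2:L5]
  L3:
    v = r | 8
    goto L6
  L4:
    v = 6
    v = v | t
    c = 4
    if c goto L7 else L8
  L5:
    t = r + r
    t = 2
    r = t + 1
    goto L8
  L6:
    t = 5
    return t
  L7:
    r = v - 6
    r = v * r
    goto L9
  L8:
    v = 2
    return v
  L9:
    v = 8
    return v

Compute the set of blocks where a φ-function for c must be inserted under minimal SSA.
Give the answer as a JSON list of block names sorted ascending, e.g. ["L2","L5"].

Answer: ["L8"]

Working:
idom tree: L1←L0 L2←L1 L3←L1 L4←L0 L5←L2 L6←L0 L7←L4 L8←L0 L9←L7
Join-block Dom:
  L1: preds {L0,L2}: {L0} ∩ {L0,L1,L2} = {L0}; idom=L0
  L4: preds {L0,L2}: {L0} ∩ {L0,L1,L2} = {L0}; idom=L0
  L6: preds {L0,L3}: {L0} ∩ {L0,L1,L3} = {L0}; idom=L0
  L8: preds {L4,L5}: {L0,L4} ∩ {L0,L1,L2,L5} = {L0}; idom=L0

Frontier:
  join L1 pred L0: · stop@L0
  join L1 pred L2: L2→L1 stop@L0
  join L4 pred L0: · stop@L0
  join L4 pred L2: L2→L1 stop@L0
  join L6 pred L0: · stop@L0
  join L6 pred L3: L3→L1 stop@L0
  join L8 pred L4: L4 stop@L0
  join L8 pred L5: L5→L2→L1 stop@L0
  L0: DF=∅
  L1: DF={L1,L4,L6,L8}
  L2: DF={L1,L4,L8}
  L3: DF={L6}
  L4: DF={L8}
  L5: DF={L8}
  L6: DF=∅
  L7: DF=∅
  L8: DF=∅
  L9: DF=∅

φ for c: defs {L0,L4}
  DF⁺ = {L8}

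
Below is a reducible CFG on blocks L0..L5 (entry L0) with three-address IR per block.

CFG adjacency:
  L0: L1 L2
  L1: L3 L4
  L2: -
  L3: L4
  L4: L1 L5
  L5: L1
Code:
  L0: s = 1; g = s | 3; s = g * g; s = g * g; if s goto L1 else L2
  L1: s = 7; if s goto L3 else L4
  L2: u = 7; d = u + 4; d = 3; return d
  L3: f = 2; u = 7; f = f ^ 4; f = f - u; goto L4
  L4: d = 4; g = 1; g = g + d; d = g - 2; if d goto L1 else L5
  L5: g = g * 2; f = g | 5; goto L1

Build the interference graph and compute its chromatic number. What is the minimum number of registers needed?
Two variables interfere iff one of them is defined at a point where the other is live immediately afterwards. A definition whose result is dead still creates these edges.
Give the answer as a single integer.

Per-block:
  L0: def={g,s} ue=∅
  L1: def={s} ue=∅
  L2: def={d,u} ue=∅
  L3: def={f,u} ue=∅
  L4: def={d,g} ue=∅
  L5: def={f,g} ue={g}

Live sets:
  L0: in=∅ out=∅
  L1: in=∅ out=∅
  L2: in=∅ out=∅
  L3: in=∅ out=∅
  L4: in=∅ out={g}
  L5: in={g} out=∅

Conflict graph:
  d — {g}
  f — {u}
  g — {d,s}
  s — {g}
  u — {f}

Registers:
  {d,g} pairwise interfere (2-clique) ⇒ χ ≥ 2
  2-colouring: r0={f,g}  r1={d,s,u}
  χ = 2

Answer: 2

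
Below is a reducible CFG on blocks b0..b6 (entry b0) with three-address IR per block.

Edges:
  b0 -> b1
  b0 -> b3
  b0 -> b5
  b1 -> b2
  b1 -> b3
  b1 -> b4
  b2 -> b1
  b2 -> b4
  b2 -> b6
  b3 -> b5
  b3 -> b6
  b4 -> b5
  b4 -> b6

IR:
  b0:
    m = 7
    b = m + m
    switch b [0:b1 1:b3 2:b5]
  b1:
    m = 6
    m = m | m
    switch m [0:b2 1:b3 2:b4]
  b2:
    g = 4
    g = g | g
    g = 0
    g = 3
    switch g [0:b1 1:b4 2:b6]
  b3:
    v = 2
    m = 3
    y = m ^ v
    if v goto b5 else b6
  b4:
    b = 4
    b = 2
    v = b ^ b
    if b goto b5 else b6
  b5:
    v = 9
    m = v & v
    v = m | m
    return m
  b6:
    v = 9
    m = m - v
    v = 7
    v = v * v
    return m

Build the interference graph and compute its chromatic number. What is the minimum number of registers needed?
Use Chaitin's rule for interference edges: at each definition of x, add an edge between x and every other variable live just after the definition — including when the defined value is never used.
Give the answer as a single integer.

Answer: 3

Analysis:
Per-block:
  b0 def {b,m} use ∅
  b1 def {m} use ∅
  b2 def {g} use ∅
  b3 def {m,v,y} use ∅
  b4 def {b,v} use ∅
  b5 def {m,v} use ∅
  b6 def {m,v} use {m}

Backward fixpoint:
  b0 li=∅ lo=∅
  b1 li=∅ lo={m}
  b2 li={m} lo={m}
  b3 li=∅ lo={m}
  b4 li={m} lo={m}
  b5 li=∅ lo=∅
  b6 li={m} lo=∅

Interference:
  b↔{m,v}
  g↔{m}
  m↔{b,g,v,y}
  v↔{b,m,y}
  y↔{m,v}

Chromatic number:
  clique {b,m,v} ⇒ need ≥ 3
  3-colouring: c0={m}  c1={g,v}  c2={b,y}
  χ = 3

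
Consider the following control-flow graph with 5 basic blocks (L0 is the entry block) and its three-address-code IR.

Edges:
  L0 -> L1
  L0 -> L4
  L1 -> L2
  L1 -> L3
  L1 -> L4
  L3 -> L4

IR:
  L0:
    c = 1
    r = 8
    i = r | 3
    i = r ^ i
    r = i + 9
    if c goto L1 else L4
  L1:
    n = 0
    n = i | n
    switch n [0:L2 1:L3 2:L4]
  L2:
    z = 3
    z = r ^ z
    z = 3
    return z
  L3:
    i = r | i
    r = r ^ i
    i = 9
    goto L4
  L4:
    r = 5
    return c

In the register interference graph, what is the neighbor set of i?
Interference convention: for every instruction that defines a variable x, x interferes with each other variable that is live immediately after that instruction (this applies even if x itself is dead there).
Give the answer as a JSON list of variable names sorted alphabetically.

Answer: ["c", "n", "r"]

Working:
Per-block:
  L0: def={c,i,r} ue=∅
  L1: def={n} ue={i}
  L2: def={z} ue={r}
  L3: def={i,r} ue={i,r}
  L4: def={r} ue={c}

Liveness:
  L0 li=∅ lo={c,i,r}
  L1 li={c,i,r} lo={c,i,r}
  L2 li={r} lo=∅
  L3 li={c,i,r} lo={c}
  L4 li={c} lo=∅

Conflict graph:
  c — {i,n,r}
  i — {c,n,r}
  n — {c,i,r}
  r — {c,i,n,z}
  z — {r}

N(i) = ["c", "n", "r"]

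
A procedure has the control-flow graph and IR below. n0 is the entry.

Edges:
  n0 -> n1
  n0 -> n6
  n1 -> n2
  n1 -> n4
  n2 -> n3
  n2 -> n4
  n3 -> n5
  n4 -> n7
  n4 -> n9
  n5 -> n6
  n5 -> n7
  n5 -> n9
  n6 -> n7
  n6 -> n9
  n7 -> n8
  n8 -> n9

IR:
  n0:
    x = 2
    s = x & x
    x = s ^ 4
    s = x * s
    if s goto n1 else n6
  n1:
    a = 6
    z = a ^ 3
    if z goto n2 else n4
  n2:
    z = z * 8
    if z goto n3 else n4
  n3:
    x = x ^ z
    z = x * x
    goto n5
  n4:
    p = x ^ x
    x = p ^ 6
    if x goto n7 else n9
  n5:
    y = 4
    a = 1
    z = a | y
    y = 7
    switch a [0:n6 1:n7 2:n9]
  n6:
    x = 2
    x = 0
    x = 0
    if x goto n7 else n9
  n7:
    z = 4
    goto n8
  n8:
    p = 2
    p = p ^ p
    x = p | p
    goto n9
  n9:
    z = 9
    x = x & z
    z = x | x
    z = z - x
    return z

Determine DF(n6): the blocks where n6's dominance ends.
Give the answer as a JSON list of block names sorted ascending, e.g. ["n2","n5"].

idom tree: n1←n0 n2←n1 n3←n2 n4←n1 n5←n3 n6←n0 n7←n0 n8←n7 n9←n0
Join-block Dom:
  n4: preds {n1,n2}: {n0,n1} ∩ {n0,n1,n2} = {n0,n1}; idom=n1
  n6: preds {n0,n5}: {n0} ∩ {n0,n1,n2,n3,n5} = {n0}; idom=n0
  n7: preds {n4,n5,n6}: {n0,n1,n4} ∩ {n0,n1,n2,n3,n5} ∩ {n0,n6} = {n0}; idom=n0
  n9: preds {n4,n5,n6,n8}: {n0,n1,n4} ∩ {n0,n1,n2,n3,n5} ∩ {n0,n6} ∩ {n0,n7,n8} = {n0}; idom=n0

DF walk-up:
  n4←n1: walk · to n1
  n4←n2: walk n2 to n1
  n6←n0: walk · to n0
  n6←n5: walk n5→n3→n2→n1 to n0
  n7←n4: walk n4→n1 to n0
  n7←n5: walk n5→n3→n2→n1 to n0
  n7←n6: walk n6 to n0
  n9←n4: walk n4→n1 to n0
  n9←n5: walk n5→n3→n2→n1 to n0
  n9←n6: walk n6 to n0
  n9←n8: walk n8→n7 to n0
  n0: DF=∅
  n1: DF={n6,n7,n9}
  n2: DF={n4,n6,n7,n9}
  n3: DF={n6,n7,n9}
  n4: DF={n7,n9}
  n5: DF={n6,n7,n9}
  n6: DF={n7,n9}
  n7: DF={n9}
  n8: DF={n9}
  n9: DF=∅

DF(n6) = ["n7", "n9"]

Answer: ["n7", "n9"]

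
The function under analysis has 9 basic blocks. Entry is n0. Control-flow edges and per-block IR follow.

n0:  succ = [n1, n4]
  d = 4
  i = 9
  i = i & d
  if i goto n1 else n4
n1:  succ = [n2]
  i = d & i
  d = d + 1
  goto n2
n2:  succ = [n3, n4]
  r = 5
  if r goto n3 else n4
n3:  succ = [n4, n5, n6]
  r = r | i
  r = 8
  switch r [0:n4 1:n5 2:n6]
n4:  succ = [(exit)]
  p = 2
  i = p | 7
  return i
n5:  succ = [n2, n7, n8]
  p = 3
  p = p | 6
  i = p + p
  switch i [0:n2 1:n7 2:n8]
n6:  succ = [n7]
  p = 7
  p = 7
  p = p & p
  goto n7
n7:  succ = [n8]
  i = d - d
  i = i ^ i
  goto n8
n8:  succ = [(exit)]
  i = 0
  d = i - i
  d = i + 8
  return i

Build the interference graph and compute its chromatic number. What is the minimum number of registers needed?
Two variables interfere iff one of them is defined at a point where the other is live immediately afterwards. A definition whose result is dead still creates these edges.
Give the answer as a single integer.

def/use:
  n0: def={d,i} ue=∅
  n1: def={d,i} ue={d,i}
  n2: def={r} ue=∅
  n3: def={r} ue={i,r}
  n4: def={i,p} ue=∅
  n5: def={i,p} ue=∅
  n6: def={p} ue=∅
  n7: def={i} ue={d}
  n8: def={d,i} ue=∅

Backward fixpoint:
  n0: in=∅ out={d,i}
  n1: in={d,i} out={d,i}
  n2: in={d,i} out={d,i,r}
  n3: in={d,i,r} out={d}
  n4: in=∅ out=∅
  n5: in={d} out={d,i}
  n6: in={d} out={d}
  n7: in={d} out=∅
  n8: in=∅ out=∅

Conflict graph:
  d: {i,p,r}
  i: {d,r}
  p: {d}
  r: {d,i}

Registers:
  {d,i,r} pairwise interfere (3-clique) ⇒ χ ≥ 3
  assign d→r0 i→r1 p→r1 r→r2 — no edge inside a register ⇒ χ ≤ 3
  χ = 3

Answer: 3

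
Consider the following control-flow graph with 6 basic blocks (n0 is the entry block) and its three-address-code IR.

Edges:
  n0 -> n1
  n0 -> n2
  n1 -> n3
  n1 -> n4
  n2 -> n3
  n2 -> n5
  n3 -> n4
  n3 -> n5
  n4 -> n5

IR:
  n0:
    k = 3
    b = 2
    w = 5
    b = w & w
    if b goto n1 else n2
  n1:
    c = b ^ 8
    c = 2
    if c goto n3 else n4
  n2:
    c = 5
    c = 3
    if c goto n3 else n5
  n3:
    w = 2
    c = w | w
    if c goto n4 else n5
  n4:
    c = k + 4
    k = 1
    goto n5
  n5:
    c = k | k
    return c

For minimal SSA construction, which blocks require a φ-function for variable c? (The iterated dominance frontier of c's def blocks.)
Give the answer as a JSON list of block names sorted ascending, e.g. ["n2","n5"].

idom tree: n1←n0 n2←n0 n3←n0 n4←n0 n5←n0
Dom at joins:
  n3: preds {n1,n2}: {n0,n1} ∩ {n0,n2} = {n0}; idom=n0
  n4: preds {n1,n3}: {n0,n1} ∩ {n0,n3} = {n0}; idom=n0
  n5: preds {n2,n3,n4}: {n0,n2} ∩ {n0,n3} ∩ {n0,n4} = {n0}; idom=n0

DF walk-up:
  n3←n1: walk n1 to n0
  n3←n2: walk n2 to n0
  n4←n1: walk n1 to n0
  n4←n3: walk n3 to n0
  n5←n2: walk n2 to n0
  n5←n3: walk n3 to n0
  n5←n4: walk n4 to n0
  n0: DF=∅
  n1: DF={n3,n4}
  n2: DF={n3,n5}
  n3: DF={n4,n5}
  n4: DF={n5}
  n5: DF=∅

φ for c: defs {n1,n2,n3,n4,n5}
  DF⁺ = {n3,n4,n5}

Answer: ["n3", "n4", "n5"]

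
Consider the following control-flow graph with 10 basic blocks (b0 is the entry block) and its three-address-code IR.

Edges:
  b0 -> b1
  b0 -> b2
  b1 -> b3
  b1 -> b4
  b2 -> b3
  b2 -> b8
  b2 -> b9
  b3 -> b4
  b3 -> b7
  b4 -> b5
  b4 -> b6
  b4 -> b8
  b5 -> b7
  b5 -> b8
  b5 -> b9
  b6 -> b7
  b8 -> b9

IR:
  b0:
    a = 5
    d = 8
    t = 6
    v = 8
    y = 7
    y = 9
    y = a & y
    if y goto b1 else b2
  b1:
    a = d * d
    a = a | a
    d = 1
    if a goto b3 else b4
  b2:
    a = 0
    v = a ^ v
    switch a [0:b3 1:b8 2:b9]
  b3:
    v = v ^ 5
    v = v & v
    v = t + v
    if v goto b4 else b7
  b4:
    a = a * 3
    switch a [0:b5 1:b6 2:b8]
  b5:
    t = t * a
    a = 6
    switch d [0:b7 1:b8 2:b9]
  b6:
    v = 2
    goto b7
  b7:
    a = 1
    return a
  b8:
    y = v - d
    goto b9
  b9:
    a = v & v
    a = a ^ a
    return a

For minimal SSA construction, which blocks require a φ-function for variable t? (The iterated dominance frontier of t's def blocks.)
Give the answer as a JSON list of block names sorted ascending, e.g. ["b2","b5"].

Answer: ["b7", "b8", "b9"]

Working:
idom tree: b1←b0 b2←b0 b3←b0 b4←b0 b5←b4 b6←b4 b7←b0 b8←b0 b9←b0
Join-block Dom:
  b3: preds {b1,b2}: {b0,b1} ∩ {b0,b2} = {b0}; idom=b0
  b4: preds {b1,b3}: {b0,b1} ∩ {b0,b3} = {b0}; idom=b0
  b7: preds {b3,b5,b6}: {b0,b3} ∩ {b0,b4,b5} ∩ {b0,b4,b6} = {b0}; idom=b0
  b8: preds {b2,b4,b5}: {b0,b2} ∩ {b0,b4} ∩ {b0,b4,b5} = {b0}; idom=b0
  b9: preds {b2,b5,b8}: {b0,b2} ∩ {b0,b4,b5} ∩ {b0,b8} = {b0}; idom=b0

Frontier:
  join b3 pred b1: b1 stop@b0
  join b3 pred b2: b2 stop@b0
  join b4 pred b1: b1 stop@b0
  join b4 pred b3: b3 stop@b0
  join b7 pred b3: b3 stop@b0
  join b7 pred b5: b5→b4 stop@b0
  join b7 pred b6: b6→b4 stop@b0
  join b8 pred b2: b2 stop@b0
  join b8 pred b4: b4 stop@b0
  join b8 pred b5: b5→b4 stop@b0
  join b9 pred b2: b2 stop@b0
  join b9 pred b5: b5→b4 stop@b0
  join b9 pred b8: b8 stop@b0
  b0: DF=∅
  b1: DF={b3,b4}
  b2: DF={b3,b8,b9}
  b3: DF={b4,b7}
  b4: DF={b7,b8,b9}
  b5: DF={b7,b8,b9}
  b6: DF={b7}
  b7: DF=∅
  b8: DF={b9}
  b9: DF=∅

φ for t: defs {b0,b5}
  DF⁺ = {b7,b8,b9}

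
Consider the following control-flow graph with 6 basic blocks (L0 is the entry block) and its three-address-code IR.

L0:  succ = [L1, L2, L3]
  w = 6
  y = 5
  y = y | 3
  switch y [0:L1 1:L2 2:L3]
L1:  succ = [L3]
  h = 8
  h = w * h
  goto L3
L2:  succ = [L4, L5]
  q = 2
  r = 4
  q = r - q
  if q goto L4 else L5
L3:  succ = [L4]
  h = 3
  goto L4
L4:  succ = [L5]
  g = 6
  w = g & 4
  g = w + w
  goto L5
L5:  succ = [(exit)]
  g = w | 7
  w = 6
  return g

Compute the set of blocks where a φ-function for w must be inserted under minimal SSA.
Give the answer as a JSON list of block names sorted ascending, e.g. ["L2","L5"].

idom tree: L1←L0 L2←L0 L3←L0 L4←L0 L5←L0
Dom∩ at merges:
  L3: preds {L0,L1}: {L0} ∩ {L0,L1} = {L0}; idom=L0
  L4: preds {L2,L3}: {L0,L2} ∩ {L0,L3} = {L0}; idom=L0
  L5: preds {L2,L4}: {L0,L2} ∩ {L0,L4} = {L0}; idom=L0

Frontier:
  L3←L0: walk · to L0
  L3←L1: walk L1 to L0
  L4←L2: walk L2 to L0
  L4←L3: walk L3 to L0
  L5←L2: walk L2 to L0
  L5←L4: walk L4 to L0
  L0 → ∅
  L1 → {L3}
  L2 → {L4,L5}
  L3 → {L4}
  L4 → {L5}
  L5 → ∅

φ for w: defs {L0,L4,L5}
  DF⁺ = {L5}

Answer: ["L5"]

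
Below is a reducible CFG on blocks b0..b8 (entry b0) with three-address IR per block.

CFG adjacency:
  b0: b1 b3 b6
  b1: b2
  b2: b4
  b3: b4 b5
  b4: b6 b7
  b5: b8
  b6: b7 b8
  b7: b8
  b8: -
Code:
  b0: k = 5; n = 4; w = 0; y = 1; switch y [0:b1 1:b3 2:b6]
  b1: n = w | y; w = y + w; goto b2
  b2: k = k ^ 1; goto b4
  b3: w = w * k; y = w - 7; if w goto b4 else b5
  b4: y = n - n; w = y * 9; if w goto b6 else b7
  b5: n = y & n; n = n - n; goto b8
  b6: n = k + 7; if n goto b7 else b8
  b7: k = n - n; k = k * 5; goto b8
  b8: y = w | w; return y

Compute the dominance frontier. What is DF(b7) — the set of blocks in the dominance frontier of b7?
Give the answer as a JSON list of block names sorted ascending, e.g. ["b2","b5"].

idom tree: b1←b0 b2←b1 b3←b0 b4←b0 b5←b3 b6←b0 b7←b0 b8←b0
Join-block Dom:
  b4: preds {b2,b3}: {b0,b1,b2} ∩ {b0,b3} = {b0}; idom=b0
  b6: preds {b0,b4}: {b0} ∩ {b0,b4} = {b0}; idom=b0
  b7: preds {b4,b6}: {b0,b4} ∩ {b0,b6} = {b0}; idom=b0
  b8: preds {b5,b6,b7}: {b0,b3,b5} ∩ {b0,b6} ∩ {b0,b7} = {b0}; idom=b0

DF derivation:
  b4←b2: walk b2→b1 to b0
  b4←b3: walk b3 to b0
  b6←b0: walk · to b0
  b6←b4: walk b4 to b0
  b7←b4: walk b4 to b0
  b7←b6: walk b6 to b0
  b8←b5: walk b5→b3 to b0
  b8←b6: walk b6 to b0
  b8←b7: walk b7 to b0
  b0 → ∅
  b1 → {b4}
  b2 → {b4}
  b3 → {b4,b8}
  b4 → {b6,b7}
  b5 → {b8}
  b6 → {b7,b8}
  b7 → {b8}
  b8 → ∅

DF(b7) = ["b8"]

Answer: ["b8"]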